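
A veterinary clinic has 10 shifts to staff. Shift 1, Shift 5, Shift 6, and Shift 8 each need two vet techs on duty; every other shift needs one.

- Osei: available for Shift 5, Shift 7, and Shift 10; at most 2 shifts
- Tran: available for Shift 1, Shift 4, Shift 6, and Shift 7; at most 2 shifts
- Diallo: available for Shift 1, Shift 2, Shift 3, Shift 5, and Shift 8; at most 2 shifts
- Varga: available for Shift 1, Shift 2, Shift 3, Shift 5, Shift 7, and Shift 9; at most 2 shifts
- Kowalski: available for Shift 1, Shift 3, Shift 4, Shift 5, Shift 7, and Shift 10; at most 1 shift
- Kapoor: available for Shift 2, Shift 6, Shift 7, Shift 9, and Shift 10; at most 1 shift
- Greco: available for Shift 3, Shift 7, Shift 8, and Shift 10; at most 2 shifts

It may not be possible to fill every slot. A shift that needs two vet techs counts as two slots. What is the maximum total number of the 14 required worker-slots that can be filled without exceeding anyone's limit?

Total capacity across all vet techs is 2+2+2+2+1+1+2 = 12, and 14 slots are needed, so at most 12 can be filled.
An assignment achieving 12: Shift 1→Varga+Kowalski, Shift 2→Diallo, Shift 3→Greco, Shift 4→Tran, Shift 5→Osei, Shift 6→Tran+Kapoor, Shift 8→Diallo+Greco, Shift 9→Varga, Shift 10→Osei.
Loads: Osei 2/2, Tran 2/2, Diallo 2/2, Varga 2/2, Kowalski 1/1, Kapoor 1/1, Greco 2/2.

12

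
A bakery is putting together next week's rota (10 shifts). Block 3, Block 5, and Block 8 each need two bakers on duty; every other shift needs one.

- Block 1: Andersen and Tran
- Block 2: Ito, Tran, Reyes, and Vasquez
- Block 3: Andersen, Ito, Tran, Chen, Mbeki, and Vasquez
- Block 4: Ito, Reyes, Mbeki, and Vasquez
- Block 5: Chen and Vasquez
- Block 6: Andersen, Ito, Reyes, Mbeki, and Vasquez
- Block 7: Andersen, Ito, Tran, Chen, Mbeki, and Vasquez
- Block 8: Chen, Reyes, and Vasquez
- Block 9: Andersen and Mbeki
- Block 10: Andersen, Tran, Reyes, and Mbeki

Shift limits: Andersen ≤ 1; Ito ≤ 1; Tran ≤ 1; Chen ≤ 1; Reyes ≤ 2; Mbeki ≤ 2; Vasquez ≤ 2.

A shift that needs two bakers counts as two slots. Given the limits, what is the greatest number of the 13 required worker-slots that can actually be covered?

Total capacity across all bakers is 1+1+1+1+2+2+2 = 10, and 13 slots are needed, so at most 10 can be filled.
An assignment achieving 10: Block 1→Andersen, Block 2→Ito, Block 4→Reyes, Block 5→Chen+Vasquez, Block 6→Mbeki, Block 8→Reyes+Vasquez, Block 9→Mbeki, Block 10→Tran.
Loads: Andersen 1/1, Ito 1/1, Tran 1/1, Chen 1/1, Reyes 2/2, Mbeki 2/2, Vasquez 2/2.

10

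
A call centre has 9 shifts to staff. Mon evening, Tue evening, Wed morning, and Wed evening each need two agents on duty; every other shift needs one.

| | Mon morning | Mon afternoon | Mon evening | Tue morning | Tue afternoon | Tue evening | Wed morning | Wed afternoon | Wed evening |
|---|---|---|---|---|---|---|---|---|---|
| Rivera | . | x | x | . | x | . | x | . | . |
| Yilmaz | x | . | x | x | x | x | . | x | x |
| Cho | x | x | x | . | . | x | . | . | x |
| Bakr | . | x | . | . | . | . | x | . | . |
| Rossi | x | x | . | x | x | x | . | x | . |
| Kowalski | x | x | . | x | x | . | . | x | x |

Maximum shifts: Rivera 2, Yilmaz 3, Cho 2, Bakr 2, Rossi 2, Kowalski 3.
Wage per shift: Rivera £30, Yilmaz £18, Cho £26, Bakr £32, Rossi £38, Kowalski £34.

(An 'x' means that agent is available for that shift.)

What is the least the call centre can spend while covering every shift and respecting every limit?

£370

Wed morning can only be covered by Rivera and Bakr, so that assignment is forced.
Picking the cheapest available agent for each shift independently would cost £292, but that ignores the shift limits.
An optimal schedule: Mon morning→Kowalski, Mon afternoon→Bakr, Mon evening→Yilmaz+Cho, Tue morning→Yilmaz, Tue afternoon→Rivera, Tue evening→Yilmaz+Rossi, Wed morning→Rivera+Bakr, Wed afternoon→Kowalski, Wed evening→Cho+Kowalski.
Total: 34 + 32 + 18 + 26 + 18 + 30 + 18 + 38 + 30 + 32 + 34 + 26 + 34 = £370.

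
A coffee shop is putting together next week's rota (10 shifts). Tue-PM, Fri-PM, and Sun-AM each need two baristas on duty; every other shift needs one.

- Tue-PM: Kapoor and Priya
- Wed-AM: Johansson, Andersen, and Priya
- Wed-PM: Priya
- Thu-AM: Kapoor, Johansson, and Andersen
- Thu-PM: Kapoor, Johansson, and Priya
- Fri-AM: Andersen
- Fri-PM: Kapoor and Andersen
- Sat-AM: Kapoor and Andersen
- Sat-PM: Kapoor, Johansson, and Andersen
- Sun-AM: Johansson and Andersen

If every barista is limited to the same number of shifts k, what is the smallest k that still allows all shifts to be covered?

With 4 baristas and 13 worker-slots to fill, someone must work at least ⌈13/4⌉ = 4 shifts, so k ≥ 4.
k = 4 works: Tue-PM→Kapoor+Priya, Wed-AM→Johansson, Wed-PM→Priya, Thu-AM→Kapoor, Thu-PM→Johansson, Fri-AM→Andersen, Fri-PM→Kapoor+Andersen, Sat-AM→Kapoor, Sat-PM→Johansson, Sun-AM→Johansson+Andersen.
Loads: Kapoor 4, Johansson 4, Andersen 3, Priya 2 — all ≤ 4.

4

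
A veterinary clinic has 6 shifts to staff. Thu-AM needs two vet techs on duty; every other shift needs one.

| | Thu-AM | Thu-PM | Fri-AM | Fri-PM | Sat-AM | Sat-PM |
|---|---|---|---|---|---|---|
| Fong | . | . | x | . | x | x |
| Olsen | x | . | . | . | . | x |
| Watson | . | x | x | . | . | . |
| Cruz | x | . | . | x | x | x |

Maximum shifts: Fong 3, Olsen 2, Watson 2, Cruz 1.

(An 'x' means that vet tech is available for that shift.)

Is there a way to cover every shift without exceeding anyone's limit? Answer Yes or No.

Total capacity is 8 and 7 slots are needed, so capacity alone doesn't rule it out.
Shifts {Thu-AM, Fri-PM} need 3 worker-slots in total, but the vet techs available for any of those shifts (Olsen and Cruz) can supply at most 2 among them. So no valid schedule exists.

No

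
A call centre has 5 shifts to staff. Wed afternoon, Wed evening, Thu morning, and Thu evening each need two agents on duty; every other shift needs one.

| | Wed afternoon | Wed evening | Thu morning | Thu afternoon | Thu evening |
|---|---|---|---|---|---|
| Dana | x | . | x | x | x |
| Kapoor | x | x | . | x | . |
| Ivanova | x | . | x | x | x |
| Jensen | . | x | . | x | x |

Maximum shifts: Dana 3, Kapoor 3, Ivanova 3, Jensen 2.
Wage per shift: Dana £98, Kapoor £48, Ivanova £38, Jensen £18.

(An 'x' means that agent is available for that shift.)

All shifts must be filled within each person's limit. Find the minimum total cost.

£392

Wed evening can only be covered by Kapoor and Jensen, so that assignment is forced.
Thu morning can only be covered by Dana and Ivanova, so that assignment is forced.
Picking the cheapest available agent for each shift independently would cost £362, but that ignores the shift limits.
An optimal schedule: Wed afternoon→Ivanova+Kapoor, Wed evening→Jensen+Kapoor, Thu morning→Ivanova+Dana, Thu afternoon→Kapoor, Thu evening→Jensen+Ivanova.
Total: 38 + 48 + 18 + 48 + 38 + 98 + 48 + 18 + 38 = £392.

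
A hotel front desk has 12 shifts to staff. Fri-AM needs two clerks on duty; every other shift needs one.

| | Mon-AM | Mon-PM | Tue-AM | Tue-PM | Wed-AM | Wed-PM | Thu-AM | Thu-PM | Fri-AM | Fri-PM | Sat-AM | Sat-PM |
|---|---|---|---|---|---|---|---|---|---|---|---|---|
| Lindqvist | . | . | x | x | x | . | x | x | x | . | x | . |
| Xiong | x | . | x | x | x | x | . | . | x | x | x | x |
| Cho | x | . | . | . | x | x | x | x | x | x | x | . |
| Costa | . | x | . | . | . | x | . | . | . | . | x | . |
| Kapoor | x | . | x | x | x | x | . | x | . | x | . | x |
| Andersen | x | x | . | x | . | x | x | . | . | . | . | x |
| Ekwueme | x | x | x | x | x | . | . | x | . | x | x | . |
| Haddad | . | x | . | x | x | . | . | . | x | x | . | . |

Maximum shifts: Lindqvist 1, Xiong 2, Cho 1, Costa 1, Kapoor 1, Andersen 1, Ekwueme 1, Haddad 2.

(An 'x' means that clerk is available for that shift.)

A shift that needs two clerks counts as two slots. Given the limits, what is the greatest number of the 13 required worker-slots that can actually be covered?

10

Total capacity across all clerks is 1+2+1+1+1+1+1+2 = 10, and 13 slots are needed, so at most 10 can be filled.
An assignment achieving 10: Mon-AM→Kapoor, Mon-PM→Costa, Tue-AM→Xiong, Tue-PM→Haddad, Wed-PM→Andersen, Thu-AM→Lindqvist, Thu-PM→Cho, Fri-AM→Haddad, Fri-PM→Ekwueme, Sat-PM→Xiong.
Loads: Lindqvist 1/1, Xiong 2/2, Cho 1/1, Costa 1/1, Kapoor 1/1, Andersen 1/1, Ekwueme 1/1, Haddad 2/2.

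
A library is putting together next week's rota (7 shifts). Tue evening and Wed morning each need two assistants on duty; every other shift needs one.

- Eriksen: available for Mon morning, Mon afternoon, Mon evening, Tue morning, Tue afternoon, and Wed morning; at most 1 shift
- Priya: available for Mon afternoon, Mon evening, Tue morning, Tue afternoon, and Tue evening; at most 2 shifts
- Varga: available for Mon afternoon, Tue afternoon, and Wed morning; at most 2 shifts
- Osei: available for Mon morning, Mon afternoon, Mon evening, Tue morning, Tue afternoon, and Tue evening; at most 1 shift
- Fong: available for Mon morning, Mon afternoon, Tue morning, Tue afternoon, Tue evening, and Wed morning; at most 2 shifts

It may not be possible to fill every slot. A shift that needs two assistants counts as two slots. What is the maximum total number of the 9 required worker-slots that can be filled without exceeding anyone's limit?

8

Total capacity across all assistants is 1+2+2+1+2 = 8, and 9 slots are needed, so at most 8 can be filled.
An assignment achieving 8: Mon morning→Eriksen, Mon afternoon→Varga, Mon evening→Priya, Tue morning→Fong, Tue evening→Priya+Osei, Wed morning→Varga+Fong.
Loads: Eriksen 1/1, Priya 2/2, Varga 2/2, Osei 1/1, Fong 2/2.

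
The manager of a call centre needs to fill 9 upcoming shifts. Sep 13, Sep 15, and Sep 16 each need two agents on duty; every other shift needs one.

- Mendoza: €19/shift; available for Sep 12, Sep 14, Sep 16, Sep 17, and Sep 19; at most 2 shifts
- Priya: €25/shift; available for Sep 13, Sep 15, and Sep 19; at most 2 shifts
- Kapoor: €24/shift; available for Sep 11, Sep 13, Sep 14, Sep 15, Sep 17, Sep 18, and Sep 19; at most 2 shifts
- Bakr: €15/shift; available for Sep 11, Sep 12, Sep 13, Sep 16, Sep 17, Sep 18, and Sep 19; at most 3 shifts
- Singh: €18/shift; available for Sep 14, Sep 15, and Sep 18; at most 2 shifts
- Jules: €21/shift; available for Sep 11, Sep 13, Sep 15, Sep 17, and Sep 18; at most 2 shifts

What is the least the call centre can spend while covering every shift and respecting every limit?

Sep 16 can only be covered by Mendoza and Bakr, so that assignment is forced.
Picking the cheapest available agent for each shift independently would cost €202, but that ignores the shift limits.
An optimal schedule: Sep 11→Bakr, Sep 12→Bakr, Sep 13→Jules+Kapoor, Sep 14→Singh, Sep 15→Jules+Priya, Sep 16→Bakr+Mendoza, Sep 17→Mendoza, Sep 18→Singh, Sep 19→Kapoor.
Total: 15 + 15 + 21 + 24 + 18 + 21 + 25 + 15 + 19 + 19 + 18 + 24 = €234.

€234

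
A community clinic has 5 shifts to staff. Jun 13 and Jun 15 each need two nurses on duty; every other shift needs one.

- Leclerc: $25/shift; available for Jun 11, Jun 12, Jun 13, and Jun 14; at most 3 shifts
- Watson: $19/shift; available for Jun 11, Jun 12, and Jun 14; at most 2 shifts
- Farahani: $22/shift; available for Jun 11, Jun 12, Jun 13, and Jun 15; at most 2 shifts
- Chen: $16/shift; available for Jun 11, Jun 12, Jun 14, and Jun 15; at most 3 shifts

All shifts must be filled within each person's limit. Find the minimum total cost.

$136

Jun 13 can only be covered by Leclerc and Farahani, so that assignment is forced.
Jun 15 can only be covered by Farahani and Chen, so that assignment is forced.
Picking the cheapest available nurse for each shift independently would cost $133, but that ignores the shift limits.
An optimal schedule: Jun 11→Chen, Jun 12→Watson, Jun 13→Farahani+Leclerc, Jun 14→Chen, Jun 15→Chen+Farahani.
Total: 16 + 19 + 22 + 25 + 16 + 16 + 22 = $136.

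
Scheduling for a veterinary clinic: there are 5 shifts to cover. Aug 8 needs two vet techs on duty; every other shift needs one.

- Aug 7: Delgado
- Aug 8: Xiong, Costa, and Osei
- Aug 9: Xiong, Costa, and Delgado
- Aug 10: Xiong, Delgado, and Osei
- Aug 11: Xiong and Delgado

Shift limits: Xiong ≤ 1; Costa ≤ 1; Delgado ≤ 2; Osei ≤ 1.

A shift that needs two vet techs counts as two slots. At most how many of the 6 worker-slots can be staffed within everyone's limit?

Total capacity across all vet techs is 1+1+2+1 = 5, and 6 slots are needed, so at most 5 can be filled.
An assignment achieving 5: Aug 7→Delgado, Aug 8→Costa+Osei, Aug 9→Delgado, Aug 11→Xiong.
Loads: Xiong 1/1, Costa 1/1, Delgado 2/2, Osei 1/1.

5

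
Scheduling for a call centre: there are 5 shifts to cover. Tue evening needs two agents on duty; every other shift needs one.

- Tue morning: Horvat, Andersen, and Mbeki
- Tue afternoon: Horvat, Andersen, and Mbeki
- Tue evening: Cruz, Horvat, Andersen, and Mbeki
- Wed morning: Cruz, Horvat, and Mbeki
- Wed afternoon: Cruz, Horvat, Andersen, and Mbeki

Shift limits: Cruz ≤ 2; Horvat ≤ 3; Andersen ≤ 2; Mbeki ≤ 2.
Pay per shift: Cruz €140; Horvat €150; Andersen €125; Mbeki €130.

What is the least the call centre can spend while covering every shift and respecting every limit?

Picking the cheapest available agent for each shift independently would cost €760, but that ignores the shift limits.
An optimal schedule: Tue morning→Andersen, Tue afternoon→Andersen, Tue evening→Mbeki+Cruz, Wed morning→Mbeki, Wed afternoon→Cruz.
Total: 125 + 125 + 130 + 140 + 130 + 140 = €790.

€790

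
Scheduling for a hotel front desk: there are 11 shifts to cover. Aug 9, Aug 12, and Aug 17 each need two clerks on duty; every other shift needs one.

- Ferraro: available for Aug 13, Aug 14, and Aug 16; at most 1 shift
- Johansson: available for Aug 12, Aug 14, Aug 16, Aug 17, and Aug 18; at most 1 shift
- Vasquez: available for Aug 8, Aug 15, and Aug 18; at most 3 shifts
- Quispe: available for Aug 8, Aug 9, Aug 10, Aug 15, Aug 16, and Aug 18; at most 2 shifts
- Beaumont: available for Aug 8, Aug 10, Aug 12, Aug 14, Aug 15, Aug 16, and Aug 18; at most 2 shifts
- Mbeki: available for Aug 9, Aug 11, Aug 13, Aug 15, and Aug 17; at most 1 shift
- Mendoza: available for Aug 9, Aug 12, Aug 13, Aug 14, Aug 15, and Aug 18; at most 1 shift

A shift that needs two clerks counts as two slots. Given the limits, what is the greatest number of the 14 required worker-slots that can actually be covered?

11

Total capacity across all clerks is 1+1+3+2+2+1+1 = 11, and 14 slots are needed, so at most 11 can be filled.
An assignment achieving 11: Aug 8→Vasquez, Aug 9→Quispe+Mendoza, Aug 10→Quispe, Aug 11→Mbeki, Aug 12→Beaumont, Aug 13→Ferraro, Aug 14→Beaumont, Aug 15→Vasquez, Aug 17→Johansson, Aug 18→Vasquez.
Loads: Ferraro 1/1, Johansson 1/1, Vasquez 3/3, Quispe 2/2, Beaumont 2/2, Mbeki 1/1, Mendoza 1/1.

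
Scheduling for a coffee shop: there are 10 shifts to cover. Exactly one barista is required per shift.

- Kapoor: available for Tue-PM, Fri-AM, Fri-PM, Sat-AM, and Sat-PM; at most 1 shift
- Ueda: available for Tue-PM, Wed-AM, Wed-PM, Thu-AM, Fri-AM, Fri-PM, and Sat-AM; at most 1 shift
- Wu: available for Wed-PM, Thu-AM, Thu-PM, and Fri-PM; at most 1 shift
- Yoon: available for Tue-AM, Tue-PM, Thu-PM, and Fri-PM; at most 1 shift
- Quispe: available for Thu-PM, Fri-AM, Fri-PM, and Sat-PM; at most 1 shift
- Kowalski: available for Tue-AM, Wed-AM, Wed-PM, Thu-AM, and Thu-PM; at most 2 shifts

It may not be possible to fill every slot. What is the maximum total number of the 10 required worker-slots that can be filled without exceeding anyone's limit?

Total capacity across all baristas is 1+1+1+1+1+2 = 7, and 10 slots are needed, so at most 7 can be filled.
An assignment achieving 7: Tue-AM→Yoon, Wed-AM→Ueda, Wed-PM→Wu, Thu-AM→Kowalski, Thu-PM→Kowalski, Sat-AM→Kapoor, Sat-PM→Quispe.
Loads: Kapoor 1/1, Ueda 1/1, Wu 1/1, Yoon 1/1, Quispe 1/1, Kowalski 2/2.

7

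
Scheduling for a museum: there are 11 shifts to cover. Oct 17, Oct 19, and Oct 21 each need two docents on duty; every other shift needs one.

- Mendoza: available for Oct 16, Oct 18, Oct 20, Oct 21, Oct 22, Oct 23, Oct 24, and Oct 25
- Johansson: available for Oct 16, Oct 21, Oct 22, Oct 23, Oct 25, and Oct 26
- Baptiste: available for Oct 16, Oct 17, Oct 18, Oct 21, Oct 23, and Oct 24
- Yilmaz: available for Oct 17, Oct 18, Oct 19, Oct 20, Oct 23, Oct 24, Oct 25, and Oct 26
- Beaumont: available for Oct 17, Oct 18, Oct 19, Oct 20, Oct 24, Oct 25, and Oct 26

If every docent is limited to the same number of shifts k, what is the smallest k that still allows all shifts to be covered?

3

With 5 docents and 14 worker-slots to fill, someone must work at least ⌈14/5⌉ = 3 shifts, so k ≥ 3.
k = 3 works: Oct 16→Mendoza, Oct 17→Baptiste+Yilmaz, Oct 18→Baptiste, Oct 19→Yilmaz+Beaumont, Oct 20→Mendoza, Oct 21→Johansson+Baptiste, Oct 22→Mendoza, Oct 23→Johansson, Oct 24→Yilmaz, Oct 25→Beaumont, Oct 26→Johansson.
Loads: Mendoza 3, Johansson 3, Baptiste 3, Yilmaz 3, Beaumont 2 — all ≤ 3.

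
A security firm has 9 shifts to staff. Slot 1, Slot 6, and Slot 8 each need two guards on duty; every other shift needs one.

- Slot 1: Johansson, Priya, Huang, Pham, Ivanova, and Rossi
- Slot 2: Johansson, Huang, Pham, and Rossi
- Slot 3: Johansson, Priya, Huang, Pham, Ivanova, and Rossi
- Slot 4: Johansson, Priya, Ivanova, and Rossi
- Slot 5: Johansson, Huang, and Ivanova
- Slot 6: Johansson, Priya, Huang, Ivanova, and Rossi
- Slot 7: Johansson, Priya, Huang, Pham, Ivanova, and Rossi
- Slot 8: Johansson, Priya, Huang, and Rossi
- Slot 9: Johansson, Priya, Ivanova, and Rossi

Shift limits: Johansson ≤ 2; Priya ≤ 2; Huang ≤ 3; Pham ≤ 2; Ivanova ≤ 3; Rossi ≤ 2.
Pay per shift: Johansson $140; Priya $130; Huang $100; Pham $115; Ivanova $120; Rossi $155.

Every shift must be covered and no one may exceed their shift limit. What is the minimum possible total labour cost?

Picking the cheapest available guard for each shift independently would cost $1305, but that ignores the shift limits.
An optimal schedule: Slot 1→Pham+Johansson, Slot 2→Huang, Slot 3→Huang, Slot 4→Ivanova, Slot 5→Huang, Slot 6→Ivanova+Priya, Slot 7→Pham, Slot 8→Priya+Johansson, Slot 9→Ivanova.
Total: 115 + 140 + 100 + 100 + 120 + 100 + 120 + 130 + 115 + 130 + 140 + 120 = $1430.

$1430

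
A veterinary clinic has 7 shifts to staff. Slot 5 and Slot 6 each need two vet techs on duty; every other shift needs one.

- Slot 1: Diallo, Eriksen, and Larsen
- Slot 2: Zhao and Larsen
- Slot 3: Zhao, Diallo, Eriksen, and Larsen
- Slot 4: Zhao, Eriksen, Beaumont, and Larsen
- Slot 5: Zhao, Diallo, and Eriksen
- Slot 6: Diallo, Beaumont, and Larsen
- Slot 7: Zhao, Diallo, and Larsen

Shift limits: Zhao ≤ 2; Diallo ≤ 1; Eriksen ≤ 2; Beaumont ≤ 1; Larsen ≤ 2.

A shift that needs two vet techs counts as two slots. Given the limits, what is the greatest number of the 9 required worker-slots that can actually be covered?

8

Total capacity across all vet techs is 2+1+2+1+2 = 8, and 9 slots are needed, so at most 8 can be filled.
An assignment achieving 8: Slot 1→Diallo, Slot 2→Zhao, Slot 3→Eriksen, Slot 5→Zhao+Eriksen, Slot 6→Beaumont+Larsen, Slot 7→Larsen.
Loads: Zhao 2/2, Diallo 1/1, Eriksen 2/2, Beaumont 1/1, Larsen 2/2.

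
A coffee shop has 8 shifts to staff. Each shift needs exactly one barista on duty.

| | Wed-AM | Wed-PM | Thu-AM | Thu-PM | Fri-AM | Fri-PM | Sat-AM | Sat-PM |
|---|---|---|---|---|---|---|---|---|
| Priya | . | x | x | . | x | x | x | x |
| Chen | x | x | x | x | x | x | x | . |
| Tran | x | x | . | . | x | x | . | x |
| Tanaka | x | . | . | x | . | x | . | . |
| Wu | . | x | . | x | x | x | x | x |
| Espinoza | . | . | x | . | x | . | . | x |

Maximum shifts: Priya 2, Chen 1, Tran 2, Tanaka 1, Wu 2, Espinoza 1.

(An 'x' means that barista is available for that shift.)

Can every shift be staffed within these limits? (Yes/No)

Yes

One valid schedule: Wed-AM→Chen, Wed-PM→Tran, Thu-AM→Priya, Thu-PM→Tanaka, Fri-AM→Wu, Fri-PM→Wu, Sat-AM→Priya, Sat-PM→Tran.
Loads: Priya 2/2, Chen 1/1, Tran 2/2, Tanaka 1/1, Wu 2/2, Espinoza 0/1 — all within limits.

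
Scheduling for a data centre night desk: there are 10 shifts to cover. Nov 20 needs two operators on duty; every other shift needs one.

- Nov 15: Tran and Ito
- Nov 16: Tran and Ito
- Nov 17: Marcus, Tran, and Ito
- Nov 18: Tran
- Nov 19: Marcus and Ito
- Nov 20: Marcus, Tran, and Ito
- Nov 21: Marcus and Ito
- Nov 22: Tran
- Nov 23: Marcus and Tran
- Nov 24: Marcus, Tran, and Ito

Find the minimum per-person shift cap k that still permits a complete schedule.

4

With 3 operators and 11 worker-slots to fill, someone must work at least ⌈11/3⌉ = 4 shifts, so k ≥ 4.
k = 4 works: Nov 15→Tran, Nov 16→Tran, Nov 17→Ito, Nov 18→Tran, Nov 19→Marcus, Nov 20→Marcus+Ito, Nov 21→Marcus, Nov 22→Tran, Nov 23→Marcus, Nov 24→Ito.
Loads: Marcus 4, Tran 4, Ito 3 — all ≤ 4.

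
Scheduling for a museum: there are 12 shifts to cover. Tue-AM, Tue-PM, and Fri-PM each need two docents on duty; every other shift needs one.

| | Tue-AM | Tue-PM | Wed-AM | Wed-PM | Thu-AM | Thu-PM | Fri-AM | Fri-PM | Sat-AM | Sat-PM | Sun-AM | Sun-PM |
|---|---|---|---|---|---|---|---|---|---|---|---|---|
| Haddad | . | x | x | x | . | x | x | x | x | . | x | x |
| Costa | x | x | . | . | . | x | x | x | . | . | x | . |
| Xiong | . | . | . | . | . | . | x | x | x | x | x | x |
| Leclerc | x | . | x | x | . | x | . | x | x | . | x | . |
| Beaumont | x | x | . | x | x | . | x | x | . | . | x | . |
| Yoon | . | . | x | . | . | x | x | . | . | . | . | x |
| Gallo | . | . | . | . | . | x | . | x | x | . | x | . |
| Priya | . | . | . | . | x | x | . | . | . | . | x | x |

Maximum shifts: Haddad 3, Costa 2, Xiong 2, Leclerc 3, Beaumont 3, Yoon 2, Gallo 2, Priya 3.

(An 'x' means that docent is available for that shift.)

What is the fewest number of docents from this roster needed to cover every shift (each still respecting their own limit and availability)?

15 slots to fill and no one can take more than 3, so at least ⌈15/3⌉ = 5 docents are needed.
Any 5 docents together have capacity at most 3+3+3+3+2 = 14 < 15 slots, so 5 can never suffice.
Haddad, Costa, Xiong, Leclerc, Beaumont, and Yoon alone can cover everything: Tue-AM→Costa+Leclerc, Tue-PM→Haddad+Costa, Wed-AM→Haddad, Wed-PM→Haddad, Thu-AM→Beaumont, Thu-PM→Leclerc, Fri-AM→Yoon, Fri-PM→Leclerc+Beaumont, Sat-AM→Xiong, Sat-PM→Xiong, Sun-AM→Beaumont, Sun-PM→Yoon.

6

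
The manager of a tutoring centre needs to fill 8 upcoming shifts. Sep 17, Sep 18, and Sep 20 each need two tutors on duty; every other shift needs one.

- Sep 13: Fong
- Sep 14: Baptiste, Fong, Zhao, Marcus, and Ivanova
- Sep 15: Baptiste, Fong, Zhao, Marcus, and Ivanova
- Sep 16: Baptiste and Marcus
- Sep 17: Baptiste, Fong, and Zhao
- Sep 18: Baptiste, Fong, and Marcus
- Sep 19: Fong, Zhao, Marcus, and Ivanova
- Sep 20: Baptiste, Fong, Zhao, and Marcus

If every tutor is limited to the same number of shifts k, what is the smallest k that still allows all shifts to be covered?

3

With 5 tutors and 11 worker-slots to fill, someone must work at least ⌈11/5⌉ = 3 shifts, so k ≥ 3.
k = 3 works: Sep 13→Fong, Sep 14→Zhao, Sep 15→Marcus, Sep 16→Baptiste, Sep 17→Baptiste+Fong, Sep 18→Baptiste+Fong, Sep 19→Zhao, Sep 20→Zhao+Marcus.
Loads: Baptiste 3, Fong 3, Zhao 3, Marcus 2, Ivanova 0 — all ≤ 3.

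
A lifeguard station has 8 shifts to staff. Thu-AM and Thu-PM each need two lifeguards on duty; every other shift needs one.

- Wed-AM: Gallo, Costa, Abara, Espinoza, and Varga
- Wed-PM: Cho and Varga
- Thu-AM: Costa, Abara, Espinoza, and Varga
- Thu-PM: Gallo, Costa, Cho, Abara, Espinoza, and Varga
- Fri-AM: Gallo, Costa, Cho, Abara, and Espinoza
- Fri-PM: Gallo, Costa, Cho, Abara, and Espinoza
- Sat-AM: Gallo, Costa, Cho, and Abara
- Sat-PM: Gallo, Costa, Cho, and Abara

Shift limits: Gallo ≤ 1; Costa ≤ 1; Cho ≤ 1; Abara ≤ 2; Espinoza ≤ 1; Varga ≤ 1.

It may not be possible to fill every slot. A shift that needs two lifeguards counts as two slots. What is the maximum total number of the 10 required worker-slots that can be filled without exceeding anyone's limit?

Total capacity across all lifeguards is 1+1+1+2+1+1 = 7, and 10 slots are needed, so at most 7 can be filled.
An assignment achieving 7: Wed-AM→Espinoza, Wed-PM→Cho, Thu-AM→Costa+Abara, Thu-PM→Varga, Sat-AM→Gallo, Sat-PM→Abara.
Loads: Gallo 1/1, Costa 1/1, Cho 1/1, Abara 2/2, Espinoza 1/1, Varga 1/1.

7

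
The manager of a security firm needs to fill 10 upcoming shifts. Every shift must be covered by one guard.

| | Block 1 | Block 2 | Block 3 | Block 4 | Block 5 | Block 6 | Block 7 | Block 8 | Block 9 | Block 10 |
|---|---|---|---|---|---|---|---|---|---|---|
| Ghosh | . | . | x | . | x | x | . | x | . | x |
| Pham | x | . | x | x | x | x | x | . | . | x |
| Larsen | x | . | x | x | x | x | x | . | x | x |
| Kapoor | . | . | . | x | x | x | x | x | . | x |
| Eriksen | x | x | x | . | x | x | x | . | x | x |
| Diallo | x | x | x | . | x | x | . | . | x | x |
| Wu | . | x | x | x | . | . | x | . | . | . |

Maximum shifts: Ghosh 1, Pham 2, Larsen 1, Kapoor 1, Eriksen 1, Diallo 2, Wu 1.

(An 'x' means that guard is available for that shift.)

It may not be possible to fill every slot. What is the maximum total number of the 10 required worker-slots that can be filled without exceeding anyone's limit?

9

Total capacity across all guards is 1+2+1+1+1+2+1 = 9, and 10 slots are needed, so at most 9 can be filled.
An assignment achieving 9: Block 1→Pham, Block 2→Eriksen, Block 3→Wu, Block 4→Pham, Block 5→Diallo, Block 6→Diallo, Block 7→Kapoor, Block 8→Ghosh, Block 9→Larsen.
Loads: Ghosh 1/1, Pham 2/2, Larsen 1/1, Kapoor 1/1, Eriksen 1/1, Diallo 2/2, Wu 1/1.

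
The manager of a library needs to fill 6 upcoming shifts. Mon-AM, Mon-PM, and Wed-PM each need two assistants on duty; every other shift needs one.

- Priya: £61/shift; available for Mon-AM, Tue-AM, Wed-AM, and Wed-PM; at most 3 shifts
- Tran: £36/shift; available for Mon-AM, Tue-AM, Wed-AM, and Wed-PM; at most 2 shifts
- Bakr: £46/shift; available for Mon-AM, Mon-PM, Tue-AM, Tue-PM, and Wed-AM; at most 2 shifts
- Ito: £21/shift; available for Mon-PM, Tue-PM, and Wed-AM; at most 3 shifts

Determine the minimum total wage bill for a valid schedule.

£349

Mon-PM can only be covered by Bakr and Ito, so that assignment is forced.
Wed-PM can only be covered by Priya and Tran, so that assignment is forced.
Picking the cheapest available assistant for each shift independently would cost £324, but that ignores the shift limits.
An optimal schedule: Mon-AM→Tran+Bakr, Mon-PM→Ito+Bakr, Tue-AM→Priya, Tue-PM→Ito, Wed-AM→Ito, Wed-PM→Tran+Priya.
Total: 36 + 46 + 21 + 46 + 61 + 21 + 21 + 36 + 61 = £349.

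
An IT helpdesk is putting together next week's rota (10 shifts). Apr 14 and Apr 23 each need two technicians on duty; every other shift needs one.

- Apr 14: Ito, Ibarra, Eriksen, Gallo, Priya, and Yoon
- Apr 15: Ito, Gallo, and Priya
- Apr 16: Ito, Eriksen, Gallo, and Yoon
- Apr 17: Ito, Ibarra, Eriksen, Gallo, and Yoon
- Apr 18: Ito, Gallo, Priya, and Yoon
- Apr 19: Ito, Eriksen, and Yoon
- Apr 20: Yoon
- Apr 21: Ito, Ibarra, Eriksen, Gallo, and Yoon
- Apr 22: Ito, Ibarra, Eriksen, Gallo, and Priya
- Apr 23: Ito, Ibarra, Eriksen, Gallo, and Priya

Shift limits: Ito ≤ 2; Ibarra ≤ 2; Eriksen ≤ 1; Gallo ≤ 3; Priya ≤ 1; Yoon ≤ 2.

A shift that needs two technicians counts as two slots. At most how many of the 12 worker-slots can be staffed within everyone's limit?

11

Total capacity across all technicians is 2+2+1+3+1+2 = 11, and 12 slots are needed, so at most 11 can be filled.
An assignment achieving 11: Apr 14→Yoon, Apr 15→Ito, Apr 16→Eriksen, Apr 17→Ibarra, Apr 18→Gallo, Apr 19→Ito, Apr 20→Yoon, Apr 21→Ibarra, Apr 22→Gallo, Apr 23→Gallo+Priya.
Loads: Ito 2/2, Ibarra 2/2, Eriksen 1/1, Gallo 3/3, Priya 1/1, Yoon 2/2.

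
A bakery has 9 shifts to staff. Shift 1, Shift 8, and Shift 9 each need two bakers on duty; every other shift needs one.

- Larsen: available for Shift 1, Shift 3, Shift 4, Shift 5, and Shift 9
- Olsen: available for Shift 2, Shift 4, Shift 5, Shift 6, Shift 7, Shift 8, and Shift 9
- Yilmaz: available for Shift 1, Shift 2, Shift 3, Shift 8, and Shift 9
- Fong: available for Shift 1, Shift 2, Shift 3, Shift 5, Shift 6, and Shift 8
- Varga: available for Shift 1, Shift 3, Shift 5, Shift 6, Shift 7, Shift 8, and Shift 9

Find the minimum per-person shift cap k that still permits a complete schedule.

With 5 bakers and 12 worker-slots to fill, someone must work at least ⌈12/5⌉ = 3 shifts, so k ≥ 3.
k = 3 works: Shift 1→Yilmaz+Fong, Shift 2→Olsen, Shift 3→Larsen, Shift 4→Larsen, Shift 5→Larsen, Shift 6→Olsen, Shift 7→Olsen, Shift 8→Yilmaz+Fong, Shift 9→Yilmaz+Varga.
Loads: Larsen 3, Olsen 3, Yilmaz 3, Fong 2, Varga 1 — all ≤ 3.

3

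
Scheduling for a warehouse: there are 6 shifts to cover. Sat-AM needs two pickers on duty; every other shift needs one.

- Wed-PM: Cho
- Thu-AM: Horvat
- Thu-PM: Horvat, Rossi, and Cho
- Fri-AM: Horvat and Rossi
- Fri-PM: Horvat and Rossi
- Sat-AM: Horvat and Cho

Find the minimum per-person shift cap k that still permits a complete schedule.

3

With 3 pickers and 7 worker-slots to fill, someone must work at least ⌈7/3⌉ = 3 shifts, so k ≥ 3.
k = 3 works: Wed-PM→Cho, Thu-AM→Horvat, Thu-PM→Rossi, Fri-AM→Horvat, Fri-PM→Rossi, Sat-AM→Horvat+Cho.
Loads: Horvat 3, Rossi 2, Cho 2 — all ≤ 3.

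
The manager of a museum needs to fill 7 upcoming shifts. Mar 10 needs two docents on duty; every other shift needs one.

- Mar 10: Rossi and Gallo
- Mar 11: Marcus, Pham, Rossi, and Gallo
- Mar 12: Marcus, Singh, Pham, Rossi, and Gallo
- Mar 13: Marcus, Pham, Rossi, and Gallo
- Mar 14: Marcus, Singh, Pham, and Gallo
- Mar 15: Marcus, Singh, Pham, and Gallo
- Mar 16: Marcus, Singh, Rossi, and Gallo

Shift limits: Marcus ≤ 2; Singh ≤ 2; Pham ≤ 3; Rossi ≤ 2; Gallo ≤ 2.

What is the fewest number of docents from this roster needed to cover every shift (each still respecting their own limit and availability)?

4

8 slots to fill and no one can take more than 3, so at least ⌈8/3⌉ = 3 docents are needed.
Any 3 docents together have capacity at most 3+2+2 = 7 < 8 slots, so 3 can never suffice.
Marcus, Singh, Rossi, and Gallo alone can cover everything: Mar 10→Rossi+Gallo, Mar 11→Marcus, Mar 12→Rossi, Mar 13→Marcus, Mar 14→Singh, Mar 15→Singh, Mar 16→Gallo.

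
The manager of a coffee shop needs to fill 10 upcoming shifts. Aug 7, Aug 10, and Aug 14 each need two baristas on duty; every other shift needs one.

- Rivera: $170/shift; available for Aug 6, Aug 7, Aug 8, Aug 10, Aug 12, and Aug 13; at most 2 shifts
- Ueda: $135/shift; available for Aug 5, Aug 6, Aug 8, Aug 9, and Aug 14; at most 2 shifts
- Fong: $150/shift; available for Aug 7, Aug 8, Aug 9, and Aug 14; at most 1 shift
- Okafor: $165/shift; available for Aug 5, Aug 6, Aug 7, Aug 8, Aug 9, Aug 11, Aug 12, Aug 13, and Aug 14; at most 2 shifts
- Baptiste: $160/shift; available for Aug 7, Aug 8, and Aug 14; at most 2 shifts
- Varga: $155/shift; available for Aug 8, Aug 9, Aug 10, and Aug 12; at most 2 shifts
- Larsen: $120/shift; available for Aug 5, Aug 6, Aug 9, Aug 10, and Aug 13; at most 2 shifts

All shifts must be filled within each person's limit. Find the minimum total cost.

Aug 11 can only be covered by Okafor, so that assignment is forced.
Picking the cheapest available barista for each shift independently would cost $1805, but that ignores the shift limits.
An optimal schedule: Aug 5→Ueda, Aug 6→Larsen, Aug 7→Fong+Baptiste, Aug 8→Varga, Aug 9→Larsen, Aug 10→Rivera+Varga, Aug 11→Okafor, Aug 12→Rivera, Aug 13→Okafor, Aug 14→Ueda+Baptiste.
Total: 135 + 120 + 150 + 160 + 155 + 120 + 170 + 155 + 165 + 170 + 165 + 135 + 160 = $1960.

$1960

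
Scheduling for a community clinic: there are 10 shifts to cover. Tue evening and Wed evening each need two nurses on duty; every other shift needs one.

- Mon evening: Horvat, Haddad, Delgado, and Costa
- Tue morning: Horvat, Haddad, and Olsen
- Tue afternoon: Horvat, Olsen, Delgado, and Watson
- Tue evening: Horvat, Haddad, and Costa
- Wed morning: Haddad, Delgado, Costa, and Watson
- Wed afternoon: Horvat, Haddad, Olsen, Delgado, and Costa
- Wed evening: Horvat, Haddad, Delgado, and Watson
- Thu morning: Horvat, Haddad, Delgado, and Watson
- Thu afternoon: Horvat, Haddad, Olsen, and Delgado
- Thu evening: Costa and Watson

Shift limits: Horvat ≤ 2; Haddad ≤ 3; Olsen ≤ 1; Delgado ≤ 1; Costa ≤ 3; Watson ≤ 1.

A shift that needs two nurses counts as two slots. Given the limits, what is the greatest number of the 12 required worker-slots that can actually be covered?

11

Total capacity across all nurses is 2+3+1+1+3+1 = 11, and 12 slots are needed, so at most 11 can be filled.
An assignment achieving 11: Mon evening→Haddad, Tue morning→Horvat, Tue afternoon→Olsen, Tue evening→Horvat+Haddad, Wed morning→Costa, Wed afternoon→Costa, Wed evening→Haddad+Delgado, Thu morning→Watson, Thu evening→Costa.
Loads: Horvat 2/2, Haddad 3/3, Olsen 1/1, Delgado 1/1, Costa 3/3, Watson 1/1.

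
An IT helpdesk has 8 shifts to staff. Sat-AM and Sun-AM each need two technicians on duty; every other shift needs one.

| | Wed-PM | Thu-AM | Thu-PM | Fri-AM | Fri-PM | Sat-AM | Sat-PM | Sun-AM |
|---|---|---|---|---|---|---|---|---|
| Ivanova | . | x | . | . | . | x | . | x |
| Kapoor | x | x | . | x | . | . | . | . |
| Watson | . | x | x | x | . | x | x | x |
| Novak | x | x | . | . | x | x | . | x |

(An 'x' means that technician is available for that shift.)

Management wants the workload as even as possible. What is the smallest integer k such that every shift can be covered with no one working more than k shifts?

3

With 4 technicians and 10 worker-slots to fill, someone must work at least ⌈10/4⌉ = 3 shifts, so k ≥ 3.
k = 3 works: Wed-PM→Kapoor, Thu-AM→Ivanova, Thu-PM→Watson, Fri-AM→Kapoor, Fri-PM→Novak, Sat-AM→Ivanova+Watson, Sat-PM→Watson, Sun-AM→Ivanova+Novak.
Loads: Ivanova 3, Kapoor 2, Watson 3, Novak 2 — all ≤ 3.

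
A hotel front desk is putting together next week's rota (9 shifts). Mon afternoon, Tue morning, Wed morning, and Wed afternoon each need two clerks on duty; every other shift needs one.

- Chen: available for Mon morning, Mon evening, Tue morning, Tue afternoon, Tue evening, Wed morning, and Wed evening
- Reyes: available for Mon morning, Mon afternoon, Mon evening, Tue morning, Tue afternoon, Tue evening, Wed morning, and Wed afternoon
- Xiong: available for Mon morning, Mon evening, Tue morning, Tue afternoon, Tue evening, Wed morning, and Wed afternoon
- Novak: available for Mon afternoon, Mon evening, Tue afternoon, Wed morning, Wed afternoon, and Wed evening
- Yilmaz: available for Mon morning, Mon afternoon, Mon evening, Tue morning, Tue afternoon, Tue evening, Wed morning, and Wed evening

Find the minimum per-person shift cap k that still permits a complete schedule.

3

With 5 clerks and 13 worker-slots to fill, someone must work at least ⌈13/5⌉ = 3 shifts, so k ≥ 3.
k = 3 works: Mon morning→Chen, Mon afternoon→Reyes+Novak, Mon evening→Reyes, Tue morning→Xiong+Yilmaz, Tue afternoon→Xiong, Tue evening→Chen, Wed morning→Novak+Yilmaz, Wed afternoon→Reyes+Xiong, Wed evening→Chen.
Loads: Chen 3, Reyes 3, Xiong 3, Novak 2, Yilmaz 2 — all ≤ 3.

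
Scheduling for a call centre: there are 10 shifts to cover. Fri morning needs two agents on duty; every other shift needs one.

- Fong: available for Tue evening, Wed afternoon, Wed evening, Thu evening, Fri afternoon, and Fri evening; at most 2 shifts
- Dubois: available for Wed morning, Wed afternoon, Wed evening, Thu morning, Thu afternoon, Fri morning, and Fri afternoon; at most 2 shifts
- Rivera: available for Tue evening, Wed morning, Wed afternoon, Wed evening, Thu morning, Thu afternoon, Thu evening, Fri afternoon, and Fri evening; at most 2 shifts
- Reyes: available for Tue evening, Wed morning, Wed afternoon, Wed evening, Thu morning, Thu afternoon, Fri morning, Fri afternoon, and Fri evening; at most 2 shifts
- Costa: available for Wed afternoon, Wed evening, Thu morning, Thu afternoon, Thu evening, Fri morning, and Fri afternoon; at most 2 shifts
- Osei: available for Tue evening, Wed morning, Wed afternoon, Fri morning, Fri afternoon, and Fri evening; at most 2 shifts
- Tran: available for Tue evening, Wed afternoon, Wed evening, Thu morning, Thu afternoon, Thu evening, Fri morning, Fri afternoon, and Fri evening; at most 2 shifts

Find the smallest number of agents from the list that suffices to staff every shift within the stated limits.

6

11 slots to fill and no one can take more than 2, so at least ⌈11/2⌉ = 6 agents are needed.
Fong, Dubois, Rivera, Reyes, Costa, and Osei alone can cover everything: Tue evening→Fong, Wed morning→Dubois, Wed afternoon→Reyes, Wed evening→Reyes, Thu morning→Dubois, Thu afternoon→Rivera, Thu evening→Fong, Fri morning→Costa+Osei, Fri afternoon→Costa, Fri evening→Rivera.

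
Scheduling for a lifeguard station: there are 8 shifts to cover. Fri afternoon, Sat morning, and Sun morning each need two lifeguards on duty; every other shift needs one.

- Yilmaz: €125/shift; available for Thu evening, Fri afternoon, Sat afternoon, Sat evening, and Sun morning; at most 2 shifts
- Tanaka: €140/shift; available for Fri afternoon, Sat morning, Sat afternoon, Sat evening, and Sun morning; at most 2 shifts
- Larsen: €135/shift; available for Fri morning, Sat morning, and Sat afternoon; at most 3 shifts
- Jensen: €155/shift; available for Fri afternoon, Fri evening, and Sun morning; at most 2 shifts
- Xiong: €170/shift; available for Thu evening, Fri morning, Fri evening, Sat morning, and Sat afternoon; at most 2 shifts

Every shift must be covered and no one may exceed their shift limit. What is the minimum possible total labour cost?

Picking the cheapest available lifeguard for each shift independently would cost €1470, but that ignores the shift limits.
An optimal schedule: Thu evening→Yilmaz, Fri morning→Larsen, Fri afternoon→Tanaka+Jensen, Fri evening→Xiong, Sat morning→Larsen+Xiong, Sat afternoon→Larsen, Sat evening→Yilmaz, Sun morning→Tanaka+Jensen.
Total: 125 + 135 + 140 + 155 + 170 + 135 + 170 + 135 + 125 + 140 + 155 = €1585.

€1585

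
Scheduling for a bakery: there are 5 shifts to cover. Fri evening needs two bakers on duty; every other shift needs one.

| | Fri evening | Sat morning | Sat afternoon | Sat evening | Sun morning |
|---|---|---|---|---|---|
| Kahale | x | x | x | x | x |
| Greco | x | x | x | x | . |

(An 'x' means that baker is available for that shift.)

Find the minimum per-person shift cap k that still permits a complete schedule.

3

With 2 bakers and 6 worker-slots to fill, someone must work at least ⌈6/2⌉ = 3 shifts, so k ≥ 3.
k = 3 works: Fri evening→Kahale+Greco, Sat morning→Kahale, Sat afternoon→Greco, Sat evening→Greco, Sun morning→Kahale.
Loads: Kahale 3, Greco 3 — all ≤ 3.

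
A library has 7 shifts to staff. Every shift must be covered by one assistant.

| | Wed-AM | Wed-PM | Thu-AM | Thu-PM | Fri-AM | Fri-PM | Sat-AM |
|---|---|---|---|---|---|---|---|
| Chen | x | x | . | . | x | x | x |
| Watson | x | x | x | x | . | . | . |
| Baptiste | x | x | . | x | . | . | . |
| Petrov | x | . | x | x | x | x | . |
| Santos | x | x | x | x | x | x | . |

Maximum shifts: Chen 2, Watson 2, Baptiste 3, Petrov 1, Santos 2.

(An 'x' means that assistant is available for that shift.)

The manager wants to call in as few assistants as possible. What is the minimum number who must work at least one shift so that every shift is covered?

3

7 slots to fill and no one can take more than 3, so at least ⌈7/3⌉ = 3 assistants are needed.
Chen, Baptiste, and Santos alone can cover everything: Wed-AM→Baptiste, Wed-PM→Baptiste, Thu-AM→Santos, Thu-PM→Baptiste, Fri-AM→Chen, Fri-PM→Santos, Sat-AM→Chen.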